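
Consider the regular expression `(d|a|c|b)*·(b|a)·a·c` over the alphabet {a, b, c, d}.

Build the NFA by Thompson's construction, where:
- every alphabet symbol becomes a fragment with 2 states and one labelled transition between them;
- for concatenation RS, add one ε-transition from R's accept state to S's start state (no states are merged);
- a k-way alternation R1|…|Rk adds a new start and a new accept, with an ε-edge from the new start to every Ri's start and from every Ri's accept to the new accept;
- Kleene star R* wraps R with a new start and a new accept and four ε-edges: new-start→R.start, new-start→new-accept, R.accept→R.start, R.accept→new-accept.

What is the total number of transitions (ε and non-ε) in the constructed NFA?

Bottom-up over the parse tree:
Each of the 8 symbol leaves contributes 1 transition (1 symbol, 0 ε).
  d|a|c|b = 12 transitions (4 symbol, 8 ε)
  (d|a|c|b)* = 16 transitions (4 symbol, 12 ε)
  b|a = 6 transitions (2 symbol, 4 ε)
  (d|a|c|b)*·(b|a)·a·c = 27 transitions (8 symbol, 19 ε)

27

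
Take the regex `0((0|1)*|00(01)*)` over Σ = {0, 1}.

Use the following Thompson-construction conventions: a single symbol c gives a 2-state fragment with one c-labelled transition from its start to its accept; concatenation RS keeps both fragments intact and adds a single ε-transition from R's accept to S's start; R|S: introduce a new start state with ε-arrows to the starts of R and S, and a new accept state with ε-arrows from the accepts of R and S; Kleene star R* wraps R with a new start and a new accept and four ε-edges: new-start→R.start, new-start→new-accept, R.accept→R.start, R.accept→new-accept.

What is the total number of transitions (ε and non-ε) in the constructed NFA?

27

Recursing over subexpressions:
Each of the 7 symbol leaves contributes 1 transition (1 symbol, 0 ε).
  0|1 → 6 transitions (2 symbol, 4 ε)
  (0|1)* → 10 transitions (2 symbol, 8 ε)
  01 → 3 transitions (2 symbol, 1 ε)
  (01)* → 7 transitions (2 symbol, 5 ε)
  00(01)* → 11 transitions (4 symbol, 7 ε)
  (0|1)*|00(01)* → 25 transitions (6 symbol, 19 ε)
  0((0|1)*|00(01)*) → 27 transitions (7 symbol, 20 ε)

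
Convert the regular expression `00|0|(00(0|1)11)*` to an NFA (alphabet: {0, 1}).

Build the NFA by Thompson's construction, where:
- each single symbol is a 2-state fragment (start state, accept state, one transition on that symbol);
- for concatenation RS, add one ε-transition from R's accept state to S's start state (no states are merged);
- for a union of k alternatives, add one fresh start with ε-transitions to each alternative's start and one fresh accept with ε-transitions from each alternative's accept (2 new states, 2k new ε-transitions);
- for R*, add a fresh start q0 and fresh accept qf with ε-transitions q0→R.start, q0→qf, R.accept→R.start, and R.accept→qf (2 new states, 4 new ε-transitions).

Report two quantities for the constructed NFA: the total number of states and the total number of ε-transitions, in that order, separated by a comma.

Per subexpression:
Each of the 9 symbol leaves contributes 2 states and 0 ε-transitions.
  00 — 4 states, 1 ε-transition
  0|1 — 6 states, 4 ε-transitions
  00(0|1)11 — 14 states, 8 ε-transitions
  (00(0|1)11)* — 16 states, 12 ε-transitions
  00|0|(00(0|1)11)* — 24 states, 19 ε-transitions

24, 19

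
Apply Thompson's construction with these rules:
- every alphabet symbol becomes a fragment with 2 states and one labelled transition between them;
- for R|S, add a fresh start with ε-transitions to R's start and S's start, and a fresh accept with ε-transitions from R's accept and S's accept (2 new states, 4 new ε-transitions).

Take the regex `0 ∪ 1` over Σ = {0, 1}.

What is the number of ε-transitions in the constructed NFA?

Per subexpression:
Each of the 2 symbol leaves contributes 0 ε-transitions.
  0 ∪ 1 → 4 ε-transitions

4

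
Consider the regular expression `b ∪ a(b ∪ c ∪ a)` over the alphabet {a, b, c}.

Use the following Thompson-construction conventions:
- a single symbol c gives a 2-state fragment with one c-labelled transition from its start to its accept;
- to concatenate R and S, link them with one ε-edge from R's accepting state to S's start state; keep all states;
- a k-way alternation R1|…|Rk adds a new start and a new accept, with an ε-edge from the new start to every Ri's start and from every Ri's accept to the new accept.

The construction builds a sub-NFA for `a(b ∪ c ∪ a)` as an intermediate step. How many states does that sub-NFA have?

Fragment for `a(b ∪ c ∪ a)`:
Each of the 4 symbol leaves contributes a 2-state fragment.
  b ∪ c ∪ a → 8 states
  a(b ∪ c ∪ a) → 10 states

10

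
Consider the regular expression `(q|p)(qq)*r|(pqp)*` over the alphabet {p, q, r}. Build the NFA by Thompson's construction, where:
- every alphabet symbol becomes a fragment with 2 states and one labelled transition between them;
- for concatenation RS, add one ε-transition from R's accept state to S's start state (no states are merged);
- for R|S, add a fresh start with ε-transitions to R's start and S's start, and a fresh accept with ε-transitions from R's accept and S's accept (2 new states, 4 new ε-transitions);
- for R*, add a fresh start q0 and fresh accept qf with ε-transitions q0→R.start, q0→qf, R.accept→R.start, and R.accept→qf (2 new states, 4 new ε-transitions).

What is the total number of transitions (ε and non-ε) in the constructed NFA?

Per subexpression:
Each of the 8 symbol leaves contributes 1 transition (1 symbol, 0 ε).
  q|p → 6 transitions (2 symbol, 4 ε)
  qq → 3 transitions (2 symbol, 1 ε)
  (qq)* → 7 transitions (2 symbol, 5 ε)
  (q|p)(qq)*r → 16 transitions (5 symbol, 11 ε)
  pqp → 5 transitions (3 symbol, 2 ε)
  (pqp)* → 9 transitions (3 symbol, 6 ε)
  (q|p)(qq)*r|(pqp)* → 29 transitions (8 symbol, 21 ε)

29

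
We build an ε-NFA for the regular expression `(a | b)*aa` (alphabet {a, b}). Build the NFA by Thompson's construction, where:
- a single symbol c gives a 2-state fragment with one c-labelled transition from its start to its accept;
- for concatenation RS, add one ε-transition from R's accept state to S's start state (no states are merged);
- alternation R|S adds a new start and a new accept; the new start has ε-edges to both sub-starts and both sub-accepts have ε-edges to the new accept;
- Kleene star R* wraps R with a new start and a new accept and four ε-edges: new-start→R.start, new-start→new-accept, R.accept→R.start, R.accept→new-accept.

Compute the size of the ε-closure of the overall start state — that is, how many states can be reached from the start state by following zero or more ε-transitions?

Work bottom-up. For each fragment F, track |ε-closure(F.start)| and whether F's accept lies in that closure (i.e. whether F accepts ε). A single-symbol fragment has closure size 1 and does not accept ε.
  a | b → |ε-closure| = 1 + 1 + 1 = 3 (the new accept is not ε-reachable since no branch accepts ε)
  (a | b)* → the star's fresh start ε-reaches both the body's start and the fresh accept: |ε-closure| = 2 + 3 = 5
  (a | b)*aa → the left operand accepts ε, so the closure extends into the next operand (via the concat ε-link); |ε-closure| = 5 + 1 = 6

6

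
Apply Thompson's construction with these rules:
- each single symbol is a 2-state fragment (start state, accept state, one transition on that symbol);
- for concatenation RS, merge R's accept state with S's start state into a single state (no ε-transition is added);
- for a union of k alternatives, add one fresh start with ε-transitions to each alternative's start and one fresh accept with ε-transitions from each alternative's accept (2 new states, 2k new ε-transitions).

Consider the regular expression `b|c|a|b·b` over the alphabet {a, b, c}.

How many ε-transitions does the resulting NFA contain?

8

Bottom-up over the parse tree:
Each of the 5 symbol leaves contributes 0 ε-transitions.
  b·b : 0 ε-transitions
  b|c|a|b·b : 8 ε-transitions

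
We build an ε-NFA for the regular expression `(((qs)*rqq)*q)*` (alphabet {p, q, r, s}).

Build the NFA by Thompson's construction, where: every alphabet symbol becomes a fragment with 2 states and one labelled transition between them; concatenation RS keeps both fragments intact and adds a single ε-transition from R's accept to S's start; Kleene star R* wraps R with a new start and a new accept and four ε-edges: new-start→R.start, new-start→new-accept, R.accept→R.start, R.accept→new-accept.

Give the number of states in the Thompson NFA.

18

Recursing over subexpressions:
Each of the 6 symbol leaves contributes a 2-state fragment.
  qs : 4 states
  (qs)* : 6 states
  (qs)*rqq : 12 states
  ((qs)*rqq)* : 14 states
  ((qs)*rqq)*q : 16 states
  (((qs)*rqq)*q)* : 18 states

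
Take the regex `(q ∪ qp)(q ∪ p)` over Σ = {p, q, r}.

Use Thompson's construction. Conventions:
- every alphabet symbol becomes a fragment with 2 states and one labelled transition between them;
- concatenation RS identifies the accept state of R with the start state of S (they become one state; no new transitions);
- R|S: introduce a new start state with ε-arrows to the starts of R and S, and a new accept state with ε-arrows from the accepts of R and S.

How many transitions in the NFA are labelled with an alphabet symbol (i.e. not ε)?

5

Bottom-up over the parse tree:
Each of the 5 symbol leaves contributes exactly 1 symbol transition.
  qp : 2 symbol transitions
  q ∪ qp : 3 symbol transitions
  q ∪ p : 2 symbol transitions
  (q ∪ qp)(q ∪ p) : 5 symbol transitions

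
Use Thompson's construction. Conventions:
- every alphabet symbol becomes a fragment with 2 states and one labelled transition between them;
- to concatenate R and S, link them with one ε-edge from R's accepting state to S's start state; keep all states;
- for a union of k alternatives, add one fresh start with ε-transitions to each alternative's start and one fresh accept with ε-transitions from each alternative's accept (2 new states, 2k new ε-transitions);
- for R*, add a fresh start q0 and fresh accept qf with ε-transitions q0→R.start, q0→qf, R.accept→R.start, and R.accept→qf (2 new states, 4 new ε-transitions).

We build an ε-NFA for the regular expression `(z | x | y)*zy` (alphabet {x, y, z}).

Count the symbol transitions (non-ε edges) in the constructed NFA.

5

Building bottom-up:
Each of the 5 symbol leaves contributes exactly 1 symbol transition.
  z | x | y = 3 symbol transitions
  (z | x | y)* = 3 symbol transitions
  (z | x | y)*zy = 5 symbol transitions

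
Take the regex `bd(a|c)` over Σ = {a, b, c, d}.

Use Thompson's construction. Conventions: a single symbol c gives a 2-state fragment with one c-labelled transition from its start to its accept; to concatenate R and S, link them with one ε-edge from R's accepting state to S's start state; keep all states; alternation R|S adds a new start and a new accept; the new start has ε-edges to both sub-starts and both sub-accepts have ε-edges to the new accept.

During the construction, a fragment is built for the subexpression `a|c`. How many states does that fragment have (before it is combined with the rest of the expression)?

Fragment for `a|c`:
Each of the 2 symbol leaves contributes a 2-state fragment.
  a|c → 6 states

6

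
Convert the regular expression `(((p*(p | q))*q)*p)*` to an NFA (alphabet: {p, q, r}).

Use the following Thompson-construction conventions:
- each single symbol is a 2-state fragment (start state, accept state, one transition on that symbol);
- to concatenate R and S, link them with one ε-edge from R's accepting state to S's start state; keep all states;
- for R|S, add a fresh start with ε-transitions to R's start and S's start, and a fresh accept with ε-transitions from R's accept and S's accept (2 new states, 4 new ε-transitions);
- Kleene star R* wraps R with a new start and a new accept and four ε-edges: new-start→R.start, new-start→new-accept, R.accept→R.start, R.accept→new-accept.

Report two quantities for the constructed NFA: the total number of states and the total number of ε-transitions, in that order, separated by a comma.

By structural recursion:
Each of the 5 symbol leaves contributes 2 states and 0 ε-transitions.
  p* → 4 states, 4 ε-transitions
  p | q → 6 states, 4 ε-transitions
  p*(p | q) → 10 states, 9 ε-transitions
  (p*(p | q))* → 12 states, 13 ε-transitions
  (p*(p | q))*q → 14 states, 14 ε-transitions
  ((p*(p | q))*q)* → 16 states, 18 ε-transitions
  ((p*(p | q))*q)*p → 18 states, 19 ε-transitions
  (((p*(p | q))*q)*p)* → 20 states, 23 ε-transitions

20, 23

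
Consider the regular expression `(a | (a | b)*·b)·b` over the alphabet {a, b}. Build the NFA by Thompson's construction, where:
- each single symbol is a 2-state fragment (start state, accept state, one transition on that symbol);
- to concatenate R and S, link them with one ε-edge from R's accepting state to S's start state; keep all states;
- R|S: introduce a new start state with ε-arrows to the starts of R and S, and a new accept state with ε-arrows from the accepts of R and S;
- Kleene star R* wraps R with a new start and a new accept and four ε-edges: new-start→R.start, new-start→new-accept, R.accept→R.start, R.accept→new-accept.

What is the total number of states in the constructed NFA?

By structural recursion:
Each of the 5 symbol leaves contributes a 2-state fragment.
  a | b = 6 states
  (a | b)* = 8 states
  (a | b)*·b = 10 states
  a | (a | b)*·b = 14 states
  (a | (a | b)*·b)·b = 16 states

16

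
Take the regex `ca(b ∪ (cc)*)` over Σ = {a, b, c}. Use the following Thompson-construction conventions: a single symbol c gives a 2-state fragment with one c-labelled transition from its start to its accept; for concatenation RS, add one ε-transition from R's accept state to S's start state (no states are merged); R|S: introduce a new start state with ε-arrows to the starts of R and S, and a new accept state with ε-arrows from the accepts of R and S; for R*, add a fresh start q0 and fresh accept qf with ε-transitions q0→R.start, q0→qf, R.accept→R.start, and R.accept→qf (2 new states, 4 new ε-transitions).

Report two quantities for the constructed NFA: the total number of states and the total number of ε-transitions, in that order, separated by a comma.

14, 11

By structural recursion:
Each of the 5 symbol leaves contributes 2 states and 0 ε-transitions.
  cc = 4 states, 1 ε-transition
  (cc)* = 6 states, 5 ε-transitions
  b ∪ (cc)* = 10 states, 9 ε-transitions
  ca(b ∪ (cc)*) = 14 states, 11 ε-transitions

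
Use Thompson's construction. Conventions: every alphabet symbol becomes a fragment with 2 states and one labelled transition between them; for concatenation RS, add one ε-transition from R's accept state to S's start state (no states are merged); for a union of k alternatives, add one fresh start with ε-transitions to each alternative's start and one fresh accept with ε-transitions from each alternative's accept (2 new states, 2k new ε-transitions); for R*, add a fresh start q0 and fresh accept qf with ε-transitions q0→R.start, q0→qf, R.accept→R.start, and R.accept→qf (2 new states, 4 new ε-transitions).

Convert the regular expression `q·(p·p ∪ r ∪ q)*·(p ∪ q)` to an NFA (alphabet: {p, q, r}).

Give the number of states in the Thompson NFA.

20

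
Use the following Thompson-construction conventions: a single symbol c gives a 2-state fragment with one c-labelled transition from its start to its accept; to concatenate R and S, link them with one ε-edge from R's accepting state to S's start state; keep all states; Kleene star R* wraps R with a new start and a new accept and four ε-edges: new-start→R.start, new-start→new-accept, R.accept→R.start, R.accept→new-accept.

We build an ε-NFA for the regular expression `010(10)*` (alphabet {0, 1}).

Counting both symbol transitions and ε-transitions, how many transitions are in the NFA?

Per subexpression:
Each of the 5 symbol leaves contributes 1 transition (1 symbol, 0 ε).
  10 = 3 transitions (2 symbol, 1 ε)
  (10)* = 7 transitions (2 symbol, 5 ε)
  010(10)* = 13 transitions (5 symbol, 8 ε)

13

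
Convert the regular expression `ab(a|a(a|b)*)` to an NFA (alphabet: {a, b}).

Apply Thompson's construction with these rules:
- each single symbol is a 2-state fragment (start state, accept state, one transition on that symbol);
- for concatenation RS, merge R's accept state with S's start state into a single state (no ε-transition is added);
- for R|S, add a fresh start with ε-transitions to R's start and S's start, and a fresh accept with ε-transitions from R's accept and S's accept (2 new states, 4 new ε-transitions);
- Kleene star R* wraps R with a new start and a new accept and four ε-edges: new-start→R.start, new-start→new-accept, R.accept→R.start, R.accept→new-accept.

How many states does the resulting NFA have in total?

Bottom-up over the parse tree:
Each of the 6 symbol leaves contributes a 2-state fragment.
  a|b — 6 states
  (a|b)* — 8 states
  a(a|b)* — 9 states
  a|a(a|b)* — 13 states
  ab(a|a(a|b)*) — 15 states

15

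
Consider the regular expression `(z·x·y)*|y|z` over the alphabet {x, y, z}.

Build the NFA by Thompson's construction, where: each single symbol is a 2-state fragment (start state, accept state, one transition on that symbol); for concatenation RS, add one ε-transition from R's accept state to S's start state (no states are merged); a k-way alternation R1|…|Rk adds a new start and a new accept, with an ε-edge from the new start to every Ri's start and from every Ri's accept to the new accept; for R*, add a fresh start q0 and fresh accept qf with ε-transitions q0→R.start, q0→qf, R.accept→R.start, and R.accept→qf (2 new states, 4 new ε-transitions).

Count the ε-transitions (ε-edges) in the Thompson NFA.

12

Bottom-up over the parse tree:
Each of the 5 symbol leaves contributes 0 ε-transitions.
  z·x·y : 2 ε-transitions
  (z·x·y)* : 6 ε-transitions
  (z·x·y)*|y|z : 12 ε-transitions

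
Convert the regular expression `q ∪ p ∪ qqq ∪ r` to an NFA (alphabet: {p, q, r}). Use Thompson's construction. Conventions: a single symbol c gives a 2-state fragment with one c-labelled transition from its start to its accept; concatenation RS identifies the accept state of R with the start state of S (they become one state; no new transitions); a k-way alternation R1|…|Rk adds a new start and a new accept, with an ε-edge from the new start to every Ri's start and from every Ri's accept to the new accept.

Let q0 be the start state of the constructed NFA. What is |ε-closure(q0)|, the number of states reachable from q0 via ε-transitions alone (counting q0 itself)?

5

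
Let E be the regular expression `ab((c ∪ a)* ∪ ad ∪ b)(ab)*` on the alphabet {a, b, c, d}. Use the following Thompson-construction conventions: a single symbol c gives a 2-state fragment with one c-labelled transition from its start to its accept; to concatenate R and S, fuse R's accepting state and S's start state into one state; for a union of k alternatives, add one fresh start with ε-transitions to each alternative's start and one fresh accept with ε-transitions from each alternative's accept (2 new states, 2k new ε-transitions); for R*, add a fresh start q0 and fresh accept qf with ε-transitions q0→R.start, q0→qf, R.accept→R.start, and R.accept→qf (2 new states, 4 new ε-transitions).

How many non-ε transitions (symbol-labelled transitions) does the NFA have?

Per subexpression:
Each of the 9 symbol leaves contributes exactly 1 symbol transition.
  c ∪ a : 2 symbol transitions
  (c ∪ a)* : 2 symbol transitions
  ad : 2 symbol transitions
  (c ∪ a)* ∪ ad ∪ b : 5 symbol transitions
  ab : 2 symbol transitions
  (ab)* : 2 symbol transitions
  ab((c ∪ a)* ∪ ad ∪ b)(ab)* : 9 symbol transitions

9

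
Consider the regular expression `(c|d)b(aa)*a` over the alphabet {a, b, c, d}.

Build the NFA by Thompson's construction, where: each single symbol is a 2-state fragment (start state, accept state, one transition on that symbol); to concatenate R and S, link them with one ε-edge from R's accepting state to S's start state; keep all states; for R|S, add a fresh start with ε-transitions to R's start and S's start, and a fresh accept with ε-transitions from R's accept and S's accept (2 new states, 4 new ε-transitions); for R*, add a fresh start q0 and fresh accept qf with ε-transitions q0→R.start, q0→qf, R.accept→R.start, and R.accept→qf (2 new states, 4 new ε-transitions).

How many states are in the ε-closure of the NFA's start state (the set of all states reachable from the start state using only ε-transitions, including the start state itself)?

3

Let C(F) = |ε-closure(F.start)| within fragment F, and note whether F accepts ε. Symbol fragments have C = 1 and do not accept ε. Then:
  c|d : new start ε-reaches every alternative's start; none of them accept ε, so the new accept is not reached: |ε-closure| = 1 + 1 + 1 = 3
  aa : same as the first factor's closure: |ε-closure| = 1
  (aa)* : the star's fresh start ε-reaches both the body's start and the fresh accept: |ε-closure| = 2 + 1 = 3
  (c|d)b(aa)*a : |ε-closure| equals the left operand's closure size = 3 (its accept is not ε-reachable, so the closure stops there)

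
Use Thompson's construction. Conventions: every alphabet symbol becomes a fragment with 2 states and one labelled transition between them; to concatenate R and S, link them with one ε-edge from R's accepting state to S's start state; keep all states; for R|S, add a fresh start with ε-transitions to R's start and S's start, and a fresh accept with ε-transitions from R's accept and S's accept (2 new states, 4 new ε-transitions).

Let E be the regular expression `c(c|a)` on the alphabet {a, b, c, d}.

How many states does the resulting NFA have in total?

8

Building bottom-up:
Each of the 3 symbol leaves contributes a 2-state fragment.
  c|a = 6 states
  c(c|a) = 8 states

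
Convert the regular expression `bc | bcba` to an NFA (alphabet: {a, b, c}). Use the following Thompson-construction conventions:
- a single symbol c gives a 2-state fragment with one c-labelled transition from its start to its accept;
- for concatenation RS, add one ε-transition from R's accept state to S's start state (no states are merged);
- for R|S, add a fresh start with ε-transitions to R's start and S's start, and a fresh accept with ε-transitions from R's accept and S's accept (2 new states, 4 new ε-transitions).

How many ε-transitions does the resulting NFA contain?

8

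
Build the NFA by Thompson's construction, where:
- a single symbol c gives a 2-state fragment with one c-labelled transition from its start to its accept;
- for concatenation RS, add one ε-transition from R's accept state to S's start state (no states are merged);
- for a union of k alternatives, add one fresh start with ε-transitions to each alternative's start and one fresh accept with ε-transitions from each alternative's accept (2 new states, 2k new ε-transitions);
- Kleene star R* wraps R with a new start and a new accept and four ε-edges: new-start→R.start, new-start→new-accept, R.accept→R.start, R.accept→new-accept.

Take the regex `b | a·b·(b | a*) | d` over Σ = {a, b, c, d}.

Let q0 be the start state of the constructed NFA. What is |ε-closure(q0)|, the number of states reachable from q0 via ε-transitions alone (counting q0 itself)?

4

Work bottom-up. For each fragment F, track |ε-closure(F.start)| and whether F's accept lies in that closure (i.e. whether F accepts ε). A single-symbol fragment has closure size 1 and does not accept ε.
  a* → C = 1 (new start) + 1 (body) + 1 (new accept) = 3
  b | a* → new start ε-reaches every alternative's start; at least one alternative accepts ε, so the union's new accept is reached too: C = 1 + 1 + 3 + 1 = 6
  a·b·(b | a*) → same as the first factor's closure: C = 1
  b | a·b·(b | a*) | d → new start ε-reaches every alternative's start; none of them accept ε, so the new accept is not reached: C = 1 + 1 + 1 + 1 = 4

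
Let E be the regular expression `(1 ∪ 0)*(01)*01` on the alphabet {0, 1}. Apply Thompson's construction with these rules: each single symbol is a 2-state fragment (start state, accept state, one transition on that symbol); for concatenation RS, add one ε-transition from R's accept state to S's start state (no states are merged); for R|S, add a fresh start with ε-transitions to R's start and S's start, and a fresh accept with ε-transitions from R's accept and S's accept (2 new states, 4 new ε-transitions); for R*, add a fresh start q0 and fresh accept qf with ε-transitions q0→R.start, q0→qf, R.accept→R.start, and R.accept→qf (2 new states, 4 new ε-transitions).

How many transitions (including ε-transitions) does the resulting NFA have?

By structural recursion:
Each of the 6 symbol leaves contributes 1 transition (1 symbol, 0 ε).
  1 ∪ 0 — 6 transitions (2 symbol, 4 ε)
  (1 ∪ 0)* — 10 transitions (2 symbol, 8 ε)
  01 — 3 transitions (2 symbol, 1 ε)
  (01)* — 7 transitions (2 symbol, 5 ε)
  (1 ∪ 0)*(01)*01 — 22 transitions (6 symbol, 16 ε)

22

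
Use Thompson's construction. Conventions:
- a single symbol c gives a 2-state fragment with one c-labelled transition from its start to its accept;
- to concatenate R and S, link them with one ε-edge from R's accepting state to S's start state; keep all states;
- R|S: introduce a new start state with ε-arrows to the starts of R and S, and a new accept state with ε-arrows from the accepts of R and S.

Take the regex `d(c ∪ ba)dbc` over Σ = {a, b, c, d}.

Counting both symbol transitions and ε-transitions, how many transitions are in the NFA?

By structural recursion:
Each of the 7 symbol leaves contributes 1 transition (1 symbol, 0 ε).
  ba : 3 transitions (2 symbol, 1 ε)
  c ∪ ba : 8 transitions (3 symbol, 5 ε)
  d(c ∪ ba)dbc : 16 transitions (7 symbol, 9 ε)

16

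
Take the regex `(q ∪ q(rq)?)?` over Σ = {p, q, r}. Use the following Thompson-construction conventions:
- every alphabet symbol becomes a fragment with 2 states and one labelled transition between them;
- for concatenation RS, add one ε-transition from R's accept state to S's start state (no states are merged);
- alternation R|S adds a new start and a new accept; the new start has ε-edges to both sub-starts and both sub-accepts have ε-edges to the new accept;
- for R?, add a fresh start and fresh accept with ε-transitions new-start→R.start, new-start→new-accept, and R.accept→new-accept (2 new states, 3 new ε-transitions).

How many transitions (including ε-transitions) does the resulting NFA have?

16

Building bottom-up:
Each of the 4 symbol leaves contributes 1 transition (1 symbol, 0 ε).
  rq : 3 transitions (2 symbol, 1 ε)
  (rq)? : 6 transitions (2 symbol, 4 ε)
  q(rq)? : 8 transitions (3 symbol, 5 ε)
  q ∪ q(rq)? : 13 transitions (4 symbol, 9 ε)
  (q ∪ q(rq)?)? : 16 transitions (4 symbol, 12 ε)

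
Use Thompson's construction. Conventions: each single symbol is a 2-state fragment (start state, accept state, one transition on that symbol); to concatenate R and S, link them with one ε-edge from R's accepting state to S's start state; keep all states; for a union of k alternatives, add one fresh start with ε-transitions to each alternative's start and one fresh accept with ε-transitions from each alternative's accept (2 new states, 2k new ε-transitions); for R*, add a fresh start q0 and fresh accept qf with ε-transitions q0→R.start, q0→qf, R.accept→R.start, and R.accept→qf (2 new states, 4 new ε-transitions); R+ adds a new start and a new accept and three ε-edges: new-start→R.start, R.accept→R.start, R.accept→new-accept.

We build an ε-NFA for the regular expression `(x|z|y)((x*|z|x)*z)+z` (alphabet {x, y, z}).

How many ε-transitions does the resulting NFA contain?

26

Building bottom-up:
Each of the 8 symbol leaves contributes 0 ε-transitions.
  x|z|y — 6 ε-transitions
  x* — 4 ε-transitions
  x*|z|x — 10 ε-transitions
  (x*|z|x)* — 14 ε-transitions
  (x*|z|x)*z — 15 ε-transitions
  ((x*|z|x)*z)+ — 18 ε-transitions
  (x|z|y)((x*|z|x)*z)+z — 26 ε-transitions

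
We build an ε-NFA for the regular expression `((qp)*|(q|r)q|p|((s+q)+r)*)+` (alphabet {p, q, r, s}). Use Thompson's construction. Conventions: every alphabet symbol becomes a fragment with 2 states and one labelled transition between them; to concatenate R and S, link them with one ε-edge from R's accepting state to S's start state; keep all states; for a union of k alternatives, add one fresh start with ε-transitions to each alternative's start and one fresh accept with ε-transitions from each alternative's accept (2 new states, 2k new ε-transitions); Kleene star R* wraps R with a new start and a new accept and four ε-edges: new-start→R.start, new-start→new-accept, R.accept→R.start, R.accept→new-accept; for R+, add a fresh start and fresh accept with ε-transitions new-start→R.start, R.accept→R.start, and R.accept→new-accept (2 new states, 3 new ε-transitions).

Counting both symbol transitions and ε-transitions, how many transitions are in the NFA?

Per subexpression:
Each of the 9 symbol leaves contributes 1 transition (1 symbol, 0 ε).
  qp → 3 transitions (2 symbol, 1 ε)
  (qp)* → 7 transitions (2 symbol, 5 ε)
  q|r → 6 transitions (2 symbol, 4 ε)
  (q|r)q → 8 transitions (3 symbol, 5 ε)
  s+ → 4 transitions (1 symbol, 3 ε)
  s+q → 6 transitions (2 symbol, 4 ε)
  (s+q)+ → 9 transitions (2 symbol, 7 ε)
  (s+q)+r → 11 transitions (3 symbol, 8 ε)
  ((s+q)+r)* → 15 transitions (3 symbol, 12 ε)
  (qp)*|(q|r)q|p|((s+q)+r)* → 39 transitions (9 symbol, 30 ε)
  ((qp)*|(q|r)q|p|((s+q)+r)*)+ → 42 transitions (9 symbol, 33 ε)

42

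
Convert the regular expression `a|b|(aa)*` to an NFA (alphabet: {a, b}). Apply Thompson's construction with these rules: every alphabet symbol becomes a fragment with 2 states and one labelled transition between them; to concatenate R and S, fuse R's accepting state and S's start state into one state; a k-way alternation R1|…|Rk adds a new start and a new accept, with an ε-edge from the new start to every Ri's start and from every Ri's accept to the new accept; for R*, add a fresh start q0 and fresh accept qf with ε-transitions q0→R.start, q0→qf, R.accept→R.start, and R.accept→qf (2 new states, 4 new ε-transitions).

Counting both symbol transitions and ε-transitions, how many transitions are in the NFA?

14

Recursing over subexpressions:
Each of the 4 symbol leaves contributes 1 transition (1 symbol, 0 ε).
  aa — 2 transitions (2 symbol, 0 ε)
  (aa)* — 6 transitions (2 symbol, 4 ε)
  a|b|(aa)* — 14 transitions (4 symbol, 10 ε)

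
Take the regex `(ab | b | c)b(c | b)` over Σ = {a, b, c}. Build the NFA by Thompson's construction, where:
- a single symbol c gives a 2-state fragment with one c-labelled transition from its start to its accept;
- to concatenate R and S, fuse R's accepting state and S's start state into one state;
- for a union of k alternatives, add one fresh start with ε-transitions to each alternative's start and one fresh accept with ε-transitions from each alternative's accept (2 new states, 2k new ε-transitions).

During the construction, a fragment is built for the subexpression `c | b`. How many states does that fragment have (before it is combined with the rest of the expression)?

6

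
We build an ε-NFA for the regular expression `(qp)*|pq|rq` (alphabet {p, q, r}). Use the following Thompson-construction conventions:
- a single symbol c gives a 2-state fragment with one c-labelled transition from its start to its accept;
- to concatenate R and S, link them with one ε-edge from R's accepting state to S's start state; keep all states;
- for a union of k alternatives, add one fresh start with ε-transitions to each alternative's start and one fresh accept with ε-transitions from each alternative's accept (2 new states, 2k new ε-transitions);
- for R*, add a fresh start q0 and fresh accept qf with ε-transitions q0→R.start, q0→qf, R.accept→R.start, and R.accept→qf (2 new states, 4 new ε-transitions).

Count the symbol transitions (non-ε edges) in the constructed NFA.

Bottom-up over the parse tree:
Each of the 6 symbol leaves contributes exactly 1 symbol transition.
  qp = 2 symbol transitions
  (qp)* = 2 symbol transitions
  pq = 2 symbol transitions
  rq = 2 symbol transitions
  (qp)*|pq|rq = 6 symbol transitions

6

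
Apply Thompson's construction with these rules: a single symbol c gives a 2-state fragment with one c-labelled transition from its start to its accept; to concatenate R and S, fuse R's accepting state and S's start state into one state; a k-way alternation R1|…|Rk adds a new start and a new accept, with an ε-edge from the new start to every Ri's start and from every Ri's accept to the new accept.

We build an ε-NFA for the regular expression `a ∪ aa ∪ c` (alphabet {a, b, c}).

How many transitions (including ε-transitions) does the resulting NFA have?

Bottom-up over the parse tree:
Each of the 4 symbol leaves contributes 1 transition (1 symbol, 0 ε).
  aa : 2 transitions (2 symbol, 0 ε)
  a ∪ aa ∪ c : 10 transitions (4 symbol, 6 ε)

10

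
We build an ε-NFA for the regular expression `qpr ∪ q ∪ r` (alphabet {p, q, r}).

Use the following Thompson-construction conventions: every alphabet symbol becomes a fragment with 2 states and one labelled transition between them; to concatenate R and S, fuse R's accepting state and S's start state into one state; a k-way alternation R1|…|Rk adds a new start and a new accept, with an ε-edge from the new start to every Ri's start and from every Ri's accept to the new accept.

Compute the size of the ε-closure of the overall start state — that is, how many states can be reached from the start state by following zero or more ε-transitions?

4

Let C(F) = |ε-closure(F.start)| within fragment F, and note whether F accepts ε. Symbol fragments have C = 1 and do not accept ε. Then:
  qpr — same as the first factor's closure: |closure| = 1
  qpr ∪ q ∪ r — |closure| = 1 + 1 + 1 + 1 = 4 (the new accept is not ε-reachable since no branch accepts ε)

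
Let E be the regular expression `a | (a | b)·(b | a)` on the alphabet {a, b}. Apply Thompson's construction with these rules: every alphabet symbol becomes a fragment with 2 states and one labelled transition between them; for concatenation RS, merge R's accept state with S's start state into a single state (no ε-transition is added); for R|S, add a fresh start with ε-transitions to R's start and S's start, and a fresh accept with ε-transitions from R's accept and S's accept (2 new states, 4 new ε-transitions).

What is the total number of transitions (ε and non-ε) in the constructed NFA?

17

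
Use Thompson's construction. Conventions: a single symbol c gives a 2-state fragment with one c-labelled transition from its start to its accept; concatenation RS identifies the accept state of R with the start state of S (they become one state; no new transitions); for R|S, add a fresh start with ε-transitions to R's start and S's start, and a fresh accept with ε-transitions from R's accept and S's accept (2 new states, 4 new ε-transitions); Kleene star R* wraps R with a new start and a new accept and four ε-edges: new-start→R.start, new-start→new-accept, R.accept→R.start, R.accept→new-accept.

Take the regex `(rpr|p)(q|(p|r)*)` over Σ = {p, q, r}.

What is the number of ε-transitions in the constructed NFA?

16

Building bottom-up:
Each of the 7 symbol leaves contributes 0 ε-transitions.
  rpr = 0 ε-transitions
  rpr|p = 4 ε-transitions
  p|r = 4 ε-transitions
  (p|r)* = 8 ε-transitions
  q|(p|r)* = 12 ε-transitions
  (rpr|p)(q|(p|r)*) = 16 ε-transitions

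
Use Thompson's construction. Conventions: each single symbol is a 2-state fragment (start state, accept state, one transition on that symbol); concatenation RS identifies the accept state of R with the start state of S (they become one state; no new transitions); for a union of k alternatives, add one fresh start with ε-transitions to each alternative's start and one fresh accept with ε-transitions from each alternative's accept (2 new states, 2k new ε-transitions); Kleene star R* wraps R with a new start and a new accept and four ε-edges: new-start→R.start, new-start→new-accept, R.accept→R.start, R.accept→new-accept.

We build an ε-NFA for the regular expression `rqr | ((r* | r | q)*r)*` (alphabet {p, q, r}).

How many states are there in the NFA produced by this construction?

21

Building bottom-up:
Each of the 7 symbol leaves contributes a 2-state fragment.
  rqr = 4 states
  r* = 4 states
  r* | r | q = 10 states
  (r* | r | q)* = 12 states
  (r* | r | q)*r = 13 states
  ((r* | r | q)*r)* = 15 states
  rqr | ((r* | r | q)*r)* = 21 states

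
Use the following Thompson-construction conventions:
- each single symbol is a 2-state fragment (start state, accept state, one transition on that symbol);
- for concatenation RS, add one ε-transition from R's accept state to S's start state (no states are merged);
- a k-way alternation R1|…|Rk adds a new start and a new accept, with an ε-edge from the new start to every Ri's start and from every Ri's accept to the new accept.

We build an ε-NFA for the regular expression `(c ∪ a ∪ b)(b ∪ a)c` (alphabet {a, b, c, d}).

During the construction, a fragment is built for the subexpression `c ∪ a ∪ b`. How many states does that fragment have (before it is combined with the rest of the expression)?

8

Fragment for `c ∪ a ∪ b`:
Each of the 3 symbol leaves contributes a 2-state fragment.
  c ∪ a ∪ b : 8 states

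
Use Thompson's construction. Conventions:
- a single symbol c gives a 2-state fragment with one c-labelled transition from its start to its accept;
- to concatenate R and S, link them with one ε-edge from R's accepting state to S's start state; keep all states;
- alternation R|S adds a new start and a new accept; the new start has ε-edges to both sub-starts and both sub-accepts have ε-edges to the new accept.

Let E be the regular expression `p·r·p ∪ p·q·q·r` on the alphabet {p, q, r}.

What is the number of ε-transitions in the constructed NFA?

Building bottom-up:
Each of the 7 symbol leaves contributes 0 ε-transitions.
  p·r·p → 2 ε-transitions
  p·q·q·r → 3 ε-transitions
  p·r·p ∪ p·q·q·r → 9 ε-transitions

9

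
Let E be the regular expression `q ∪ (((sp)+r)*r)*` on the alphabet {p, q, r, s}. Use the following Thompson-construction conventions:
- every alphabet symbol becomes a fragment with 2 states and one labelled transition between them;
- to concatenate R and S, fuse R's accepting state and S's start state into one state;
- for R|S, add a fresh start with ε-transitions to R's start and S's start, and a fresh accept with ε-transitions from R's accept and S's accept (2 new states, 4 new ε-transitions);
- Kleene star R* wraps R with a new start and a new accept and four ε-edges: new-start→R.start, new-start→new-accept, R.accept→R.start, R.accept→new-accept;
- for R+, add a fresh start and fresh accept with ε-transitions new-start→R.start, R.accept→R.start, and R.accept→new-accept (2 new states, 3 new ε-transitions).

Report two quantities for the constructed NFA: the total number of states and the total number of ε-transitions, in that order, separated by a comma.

15, 15

Bottom-up over the parse tree:
Each of the 5 symbol leaves contributes 2 states and 0 ε-transitions.
  sp → 3 states, 0 ε-transitions
  (sp)+ → 5 states, 3 ε-transitions
  (sp)+r → 6 states, 3 ε-transitions
  ((sp)+r)* → 8 states, 7 ε-transitions
  ((sp)+r)*r → 9 states, 7 ε-transitions
  (((sp)+r)*r)* → 11 states, 11 ε-transitions
  q ∪ (((sp)+r)*r)* → 15 states, 15 ε-transitions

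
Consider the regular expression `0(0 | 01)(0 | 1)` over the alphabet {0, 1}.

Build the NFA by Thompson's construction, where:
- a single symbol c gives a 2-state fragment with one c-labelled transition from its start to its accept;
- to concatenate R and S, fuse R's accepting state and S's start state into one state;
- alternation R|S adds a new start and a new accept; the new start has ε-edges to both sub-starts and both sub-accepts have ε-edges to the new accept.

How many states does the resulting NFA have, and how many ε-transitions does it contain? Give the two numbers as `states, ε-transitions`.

13, 8

By structural recursion:
Each of the 6 symbol leaves contributes 2 states and 0 ε-transitions.
  01 : 3 states, 0 ε-transitions
  0 | 01 : 7 states, 4 ε-transitions
  0 | 1 : 6 states, 4 ε-transitions
  0(0 | 01)(0 | 1) : 13 states, 8 ε-transitions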